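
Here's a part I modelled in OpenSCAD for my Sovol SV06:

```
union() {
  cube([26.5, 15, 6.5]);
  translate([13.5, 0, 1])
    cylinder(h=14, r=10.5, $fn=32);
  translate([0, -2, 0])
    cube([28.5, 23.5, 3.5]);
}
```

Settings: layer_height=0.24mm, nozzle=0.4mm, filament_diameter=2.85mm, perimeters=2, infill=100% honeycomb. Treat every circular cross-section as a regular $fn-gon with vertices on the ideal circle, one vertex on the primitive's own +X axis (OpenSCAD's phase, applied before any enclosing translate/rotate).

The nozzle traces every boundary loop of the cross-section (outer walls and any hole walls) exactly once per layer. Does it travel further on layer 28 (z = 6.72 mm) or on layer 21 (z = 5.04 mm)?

layer 21 (z = 5.04 mm)

Layer 28 (z = 6.72): the cube does not reach this height (z outside [0, 6.5]); the cylinder at (13.5, 0): section is a regular 32-gon, circumradius r=10.5 (perimeter = 2·32·10.500·sin(180°/32) = 65.87 mm); the cube at (0, -2) is not intersected at this z (z outside [0, 3.5]); Merging all regions: only the r=10.5 cylinder at (13.5, 0) is present, so the union is just that shape — boundary = 65.87 mm. So its perimeter = 65.87 mm. Layer 21 (z = 5.04): the cube is present — its section is the full 26.5×15 rectangle (perimeter 83.00 mm); the r=10.5 cylinder at (13.5, 0) gives a regular 32-gon of circumradius 10.5 (constant along its height) (perimeter = 2·32·10.500·sin(180°/32) = 65.87 mm); the cube at (0, -2) is absent (z outside [0, 3.5]); Taking the union: the regions partially overlap (shared area 172.07 mm²), so the edge portions inside another operand are dropped and the merged outline is re-measured after clipping — boundary = 94.93 mm. So its perimeter = 94.93 mm. Layer 21 is larger (94.93 vs 65.87 mm).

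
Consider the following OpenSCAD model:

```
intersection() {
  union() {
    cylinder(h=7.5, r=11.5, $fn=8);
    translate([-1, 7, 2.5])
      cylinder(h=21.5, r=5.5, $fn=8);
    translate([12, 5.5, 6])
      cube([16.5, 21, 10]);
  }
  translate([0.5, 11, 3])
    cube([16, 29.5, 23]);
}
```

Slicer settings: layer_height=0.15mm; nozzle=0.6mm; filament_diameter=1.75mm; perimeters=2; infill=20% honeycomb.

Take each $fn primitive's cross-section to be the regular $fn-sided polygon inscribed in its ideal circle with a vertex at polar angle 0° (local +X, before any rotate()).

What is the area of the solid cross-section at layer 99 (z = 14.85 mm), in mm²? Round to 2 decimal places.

70.68 mm²

At z = 14.85 mm: the cylinder is absent (z outside [0, 7.5]); the r=5.5 cylinder at (-1, 7) gives a regular 8-gon of circumradius 5.5 (constant along its height) (area = (8/2)·5.500²·sin(360°/8) = 85.56 mm²); the 16.5×21 cube at (12, 5.5) contributes its full rectangle (area 346.50 mm²); Taking the union: the 2 present regions are separate (no shared area or edge), so areas and boundary lengths simply add and each stays a separate island — area = 432.06 mm²; the cube at (0.5, 11) (footprint 16×29.5) is included at this height (area 472.00 mm²); After intersecting: the 16×29.5 cube at (0.5, 11) partially overlaps that combined region; clipping to the common part keeps 70.68 mm² — area = 70.68 mm². Overall, the cross-section has 2 separate islands. Net area = 70.68 mm².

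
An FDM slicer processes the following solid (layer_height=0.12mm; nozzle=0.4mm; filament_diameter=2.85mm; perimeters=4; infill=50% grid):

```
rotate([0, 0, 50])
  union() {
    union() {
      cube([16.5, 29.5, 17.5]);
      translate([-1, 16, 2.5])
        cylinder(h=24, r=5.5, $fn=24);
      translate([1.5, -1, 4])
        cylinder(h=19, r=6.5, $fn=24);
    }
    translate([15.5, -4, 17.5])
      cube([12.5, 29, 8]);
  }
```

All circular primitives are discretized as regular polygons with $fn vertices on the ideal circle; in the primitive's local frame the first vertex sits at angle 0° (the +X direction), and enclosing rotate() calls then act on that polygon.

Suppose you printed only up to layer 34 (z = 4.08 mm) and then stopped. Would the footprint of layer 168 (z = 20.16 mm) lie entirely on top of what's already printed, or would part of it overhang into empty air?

part overhangs

Compare the two slices. At z = 4.08: the 16.5×29.5 cube contributes its full rectangle (area 486.75 mm²); the cylinder at (-1, 16): section is a regular 24-gon, circumradius r=5.5 (area = (24/2)·5.500²·sin(360°/24) = 93.95 mm²); the cylinder at (1.5, -1): section is a regular 24-gon, circumradius r=6.5 (area = (24/2)·6.500²·sin(360°/24) = 131.22 mm²); Combining (union): the regions partially overlap — summed areas 711.92 mm² minus the doubly-counted overlap 70.58 mm² gives 641.34 mm² — area = 641.34 mm²; the cube at (15.5, -4) is absent (z outside [17.5, 25.5]); Combining (union): only the result so far is present, so the union is just that shape — area = 641.34 mm²; (rotated 50° about Z; rotation is an isometry so areas/perimeters/island counts are preserved). At z = 20.16: the cube is absent (z outside [0, 17.5]); the r=5.5 cylinder at (-1, 16) contributes a regular 24-gon of circumradius 5.5 (area = (24/2)·5.500²·sin(360°/24) = 93.95 mm²); the cylinder at (1.5, -1): section is a regular 24-gon, circumradius r=6.5 (area = (24/2)·6.500²·sin(360°/24) = 131.22 mm²); Taking the union: the 2 present regions are separate (no shared area or edge), so areas and boundary lengths simply add and each stays a separate island — area = 225.17 mm²; the 12.5×29 cube at (15.5, -4) contributes its full rectangle (area 362.50 mm²); Combining (union): the 2 present regions are separate (no shared area or edge), so areas and boundary lengths simply add and each stays a separate island — area = 587.67 mm²; (whole slice rotated 50° about Z — lengths, areas and connectivity unchanged). Checking containment: at z = 20.16 the cross-section extends beyond the z = 4.08 cross-section by about 337.50 mm².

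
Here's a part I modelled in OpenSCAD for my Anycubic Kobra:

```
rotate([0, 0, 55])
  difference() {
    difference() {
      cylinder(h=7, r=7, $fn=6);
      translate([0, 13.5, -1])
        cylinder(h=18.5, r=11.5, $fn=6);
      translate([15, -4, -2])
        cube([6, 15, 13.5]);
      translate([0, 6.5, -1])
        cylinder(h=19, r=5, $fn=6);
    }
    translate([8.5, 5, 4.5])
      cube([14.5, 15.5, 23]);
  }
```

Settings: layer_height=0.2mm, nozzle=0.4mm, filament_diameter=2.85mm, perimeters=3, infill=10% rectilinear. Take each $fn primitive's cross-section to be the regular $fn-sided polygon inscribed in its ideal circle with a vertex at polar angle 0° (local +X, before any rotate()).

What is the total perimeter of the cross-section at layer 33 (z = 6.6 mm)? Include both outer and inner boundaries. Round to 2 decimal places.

At z = 6.6 mm: the cylinder: section is a regular 6-gon, circumradius r=7 (perimeter = 2·6·7.000·sin(180°/6) = 42.00 mm); the r=11.5 cylinder at (0, 13.5) gives a regular 6-gon of circumradius 11.5 (constant along its height) (perimeter = 2·6·11.500·sin(180°/6) = 69.00 mm); the 6×15 cube at (15, -4) contributes its full rectangle (perimeter 42.00 mm); the r=5 cylinder at (0, 6.5) contributes a regular 6-gon of circumradius 5 (perimeter = 2·6·5.000·sin(180°/6) = 30.00 mm); After the difference (first − rest): starting from the r=7 cylinder, the r=11.5 cylinder at (0, 13.5) partially overlaps it — only the 21.32 mm² overlap (of its 343.60 mm²) is removed, clipping the outline; the 6×15 cube at (15, -4) misses the remaining region (no effect); the r=5 cylinder at (0, 6.5) partially overlaps it — only the 7.94 mm² overlap (of its 64.95 mm²) is removed, clipping the outline — boundary = 40.67 mm; the 14.5×15.5 cube at (8.5, 5) contributes its full rectangle (perimeter 60.00 mm); Subtracting the remaining from the first: starting from the result so far, the 14.5×15.5 cube at (8.5, 5) misses the remaining region (no effect) — boundary = 40.67 mm; (rotated 55° about Z; rotation is an isometry so areas/perimeters/island counts are preserved). Overall, the cross-section is a single solid region. Total boundary length (outer) = 40.67 mm.

40.67 mm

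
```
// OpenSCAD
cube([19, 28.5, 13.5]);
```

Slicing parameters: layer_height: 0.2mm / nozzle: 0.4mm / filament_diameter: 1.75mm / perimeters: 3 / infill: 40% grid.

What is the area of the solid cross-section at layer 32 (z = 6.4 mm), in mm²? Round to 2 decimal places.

At z = 6.4 mm: the cube (footprint 19×28.5) is included at this height (area 541.50 mm²). Overall, the cross-section is a single solid region. Net area = 541.50 mm².

541.50 mm²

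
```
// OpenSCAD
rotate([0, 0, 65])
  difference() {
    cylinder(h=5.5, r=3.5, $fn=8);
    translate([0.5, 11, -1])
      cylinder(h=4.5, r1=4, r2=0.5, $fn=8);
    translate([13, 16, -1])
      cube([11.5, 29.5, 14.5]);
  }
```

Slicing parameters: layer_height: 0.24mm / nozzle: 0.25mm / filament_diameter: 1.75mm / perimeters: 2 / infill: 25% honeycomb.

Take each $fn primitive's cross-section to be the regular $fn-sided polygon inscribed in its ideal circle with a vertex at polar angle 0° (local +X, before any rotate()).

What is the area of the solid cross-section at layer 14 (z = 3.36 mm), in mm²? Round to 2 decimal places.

34.65 mm²

At z = 3.36 mm: the r=3.5 cylinder contributes a regular 8-gon of circumradius 3.5 (area = (8/2)·3.500²·sin(360°/8) = 34.65 mm²); the cone at (0.5, 11) (r1=4→r2=0.5) has section circumradius 0.609 here — a regular 8-gon (area = (8/2)·0.609²·sin(360°/8) = 1.05 mm²); the 11.5×29.5 cube at (13, 16) contributes its full rectangle (area 339.25 mm²); Taking the first minus the rest: starting from the r=3.5 cylinder (34.65 mm²), the cone at (0.5, 11) misses the remaining region (no effect); the 11.5×29.5 cube at (13, 16) misses the remaining region (no effect) — area = 34.65 mm²; (rotated 65° about Z; rotation is an isometry so areas/perimeters/island counts are preserved). Overall, the cross-section is a single solid region. Net area = 34.65 mm².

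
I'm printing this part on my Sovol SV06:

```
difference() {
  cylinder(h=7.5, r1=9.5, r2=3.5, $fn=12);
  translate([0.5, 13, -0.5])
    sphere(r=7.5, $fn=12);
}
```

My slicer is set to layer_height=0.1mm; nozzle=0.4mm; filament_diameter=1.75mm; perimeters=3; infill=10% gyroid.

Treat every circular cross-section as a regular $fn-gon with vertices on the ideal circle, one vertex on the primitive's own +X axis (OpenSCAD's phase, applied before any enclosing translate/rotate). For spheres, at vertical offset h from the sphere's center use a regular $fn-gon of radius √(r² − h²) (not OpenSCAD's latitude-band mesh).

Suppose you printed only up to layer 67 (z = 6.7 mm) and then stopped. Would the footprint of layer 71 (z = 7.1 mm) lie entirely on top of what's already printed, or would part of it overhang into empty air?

Compare the two slices. At z = 6.7: the cone: at t=0.893 of its height the radius interpolates to r₁+(r₂−r₁)t = 4.140, giving a regular 12-gon of that circumradius (area = (12/2)·4.140²·sin(360°/12) = 51.42 mm²); the r=7.5 sphere at (0.5, 13) contributes a regular 12-gon of circumradius √(7.5²−7.2²) = 2.100 (area = (12/2)·2.100²·sin(360°/12) = 13.23 mm²); Subtracting the remaining from the first: starting from the cone (51.42 mm²), the r=7.5 sphere at (0.5, 13) misses the remaining region (no effect) — area = 51.42 mm². At z = 7.1: the cone contributes a regular 12-gon of circumradius 3.820 (interpolated between r1=9.5 and r2=3.5 at t=0.947) (area = (12/2)·3.820²·sin(360°/12) = 43.78 mm²); the sphere at (0.5, 13) is not intersected at this z (|z−center|=7.600 > r=7.5); Subtracting the remaining from the first: none of the subtracted shapes is present at this height, so the cone is unchanged — area = 43.78 mm². Checking containment: the cross-section at z = 7.1 is a subset of the cross-section at z = 6.7.

entirely on top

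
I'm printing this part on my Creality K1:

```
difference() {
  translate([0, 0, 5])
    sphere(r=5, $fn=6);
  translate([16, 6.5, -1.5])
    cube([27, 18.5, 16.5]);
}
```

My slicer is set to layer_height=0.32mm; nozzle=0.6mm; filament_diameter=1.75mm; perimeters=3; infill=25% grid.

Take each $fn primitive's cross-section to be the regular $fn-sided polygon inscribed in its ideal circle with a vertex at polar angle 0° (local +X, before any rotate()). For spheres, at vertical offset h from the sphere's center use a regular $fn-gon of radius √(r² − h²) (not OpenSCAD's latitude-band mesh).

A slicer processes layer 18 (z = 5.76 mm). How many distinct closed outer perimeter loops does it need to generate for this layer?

At z = 5.76 mm: the r=5 sphere slices to a regular 6-gon of circumradius 4.942 (√(r²−h²) with h=0.76 from center); the cube at (16, 6.5) (footprint 27×18.5) is included at this height; After the difference (first − rest): starting from the r=5 sphere, the 27×18.5 cube at (16, 6.5) misses the remaining region (no effect) — 1 connected region. The result has 1 disconnected region.

1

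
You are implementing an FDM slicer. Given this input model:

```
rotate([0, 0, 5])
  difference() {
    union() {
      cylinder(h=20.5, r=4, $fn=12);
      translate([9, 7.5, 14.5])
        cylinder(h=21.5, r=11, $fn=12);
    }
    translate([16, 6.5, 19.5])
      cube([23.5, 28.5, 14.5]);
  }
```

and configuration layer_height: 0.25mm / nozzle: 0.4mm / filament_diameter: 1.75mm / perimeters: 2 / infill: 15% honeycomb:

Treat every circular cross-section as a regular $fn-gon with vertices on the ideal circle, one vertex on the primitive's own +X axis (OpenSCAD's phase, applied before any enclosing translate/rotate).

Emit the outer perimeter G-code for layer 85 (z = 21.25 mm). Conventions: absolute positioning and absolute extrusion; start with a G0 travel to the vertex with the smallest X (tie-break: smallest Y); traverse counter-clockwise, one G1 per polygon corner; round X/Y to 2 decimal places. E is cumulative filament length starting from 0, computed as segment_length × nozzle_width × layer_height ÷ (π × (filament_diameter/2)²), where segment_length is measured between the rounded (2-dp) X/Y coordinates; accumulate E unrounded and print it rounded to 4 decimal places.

G0 X-2.65 Y7.30 Z21.25
G1 X-0.70 Y1.95 E0.2367
G1 X3.66 Y-1.71 E0.4734
G1 X9.27 Y-2.70 E0.7103
G1 X14.62 Y-0.75 E0.9470
G1 X18.28 Y3.61 E1.1837
G1 X19.09 Y8.20 E1.3774
G1 X15.37 Y7.87 E1.5327
G1 X14.59 Y16.86 E1.9079
G1 X12.96 Y18.23 E1.9964
G1 X7.35 Y19.21 E2.2332
G1 X2.00 Y17.27 E2.4698
G1 X-1.66 Y12.90 E2.7068
G1 X-2.65 Y7.30 E2.9432

At z = 21.25 mm: the cylinder is not intersected at this z (z outside [0, 20.5]); the r=11 cylinder at (9, 7.5) gives a regular 12-gon of circumradius 11 (constant along its height); Combining (union): only the r=11 cylinder at (9, 7.5) is present, so the union is just that shape — 1 connected region; the 23.5×28.5 cube at (16, 6.5) contributes its full rectangle; After the difference (first − rest): starting from the result so far, the 23.5×28.5 cube at (16, 6.5) partially overlaps it — only the 25.00 mm² overlap (of its 669.75 mm²) is removed, clipping the outline — 1 connected region; (whole slice rotated 5° about Z — lengths, areas and connectivity unchanged). The outline is a single polygon with 13 vertices. Extrusion per mm of travel: 0.4 × 0.25 / (π × 0.875²) = 0.041575. Accumulating E over each segment gives final E = 2.9432.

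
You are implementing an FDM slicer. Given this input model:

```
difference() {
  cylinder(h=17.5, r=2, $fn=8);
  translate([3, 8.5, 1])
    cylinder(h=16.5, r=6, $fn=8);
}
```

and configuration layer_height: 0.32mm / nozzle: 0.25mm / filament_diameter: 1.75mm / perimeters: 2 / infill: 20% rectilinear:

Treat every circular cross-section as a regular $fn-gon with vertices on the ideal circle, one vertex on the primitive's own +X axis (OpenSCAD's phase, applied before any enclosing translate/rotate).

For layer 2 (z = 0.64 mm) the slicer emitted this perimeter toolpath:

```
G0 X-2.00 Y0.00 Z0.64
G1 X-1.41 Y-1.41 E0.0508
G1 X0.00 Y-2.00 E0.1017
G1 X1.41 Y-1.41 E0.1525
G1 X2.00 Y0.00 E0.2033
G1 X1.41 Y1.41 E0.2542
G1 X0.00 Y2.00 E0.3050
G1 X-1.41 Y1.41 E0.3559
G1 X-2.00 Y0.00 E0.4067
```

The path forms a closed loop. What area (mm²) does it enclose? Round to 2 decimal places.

11.28 mm²

Apply the shoelace formula to the sequence of (X, Y) vertices; enclosed area = 11.28 mm².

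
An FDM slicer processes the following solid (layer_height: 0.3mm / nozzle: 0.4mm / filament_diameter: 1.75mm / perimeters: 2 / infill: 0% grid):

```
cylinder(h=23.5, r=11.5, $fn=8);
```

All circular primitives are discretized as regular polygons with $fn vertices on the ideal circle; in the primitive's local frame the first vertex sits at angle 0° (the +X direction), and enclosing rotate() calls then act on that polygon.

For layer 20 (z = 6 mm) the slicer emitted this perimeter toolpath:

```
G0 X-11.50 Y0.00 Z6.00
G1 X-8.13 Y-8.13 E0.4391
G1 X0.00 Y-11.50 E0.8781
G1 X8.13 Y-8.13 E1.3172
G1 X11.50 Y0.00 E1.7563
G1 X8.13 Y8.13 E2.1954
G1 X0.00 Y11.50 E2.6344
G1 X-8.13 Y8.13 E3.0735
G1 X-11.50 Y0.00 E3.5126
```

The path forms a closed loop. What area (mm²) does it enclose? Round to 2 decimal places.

Apply the shoelace formula to the sequence of (X, Y) vertices; enclosed area = 373.98 mm².

373.98 mm²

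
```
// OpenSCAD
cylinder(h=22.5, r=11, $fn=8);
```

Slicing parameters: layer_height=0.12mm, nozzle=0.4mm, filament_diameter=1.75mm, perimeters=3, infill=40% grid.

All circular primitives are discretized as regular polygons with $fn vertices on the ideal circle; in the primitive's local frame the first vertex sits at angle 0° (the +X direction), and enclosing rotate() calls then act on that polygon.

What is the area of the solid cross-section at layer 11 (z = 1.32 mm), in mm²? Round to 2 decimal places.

At z = 1.32 mm: the r=11 cylinder gives a regular 8-gon of circumradius 11 (constant along its height) (area = (8/2)·11.000²·sin(360°/8) = 342.24 mm²). Overall, the cross-section is a single solid region. Net area = 342.24 mm².

342.24 mm²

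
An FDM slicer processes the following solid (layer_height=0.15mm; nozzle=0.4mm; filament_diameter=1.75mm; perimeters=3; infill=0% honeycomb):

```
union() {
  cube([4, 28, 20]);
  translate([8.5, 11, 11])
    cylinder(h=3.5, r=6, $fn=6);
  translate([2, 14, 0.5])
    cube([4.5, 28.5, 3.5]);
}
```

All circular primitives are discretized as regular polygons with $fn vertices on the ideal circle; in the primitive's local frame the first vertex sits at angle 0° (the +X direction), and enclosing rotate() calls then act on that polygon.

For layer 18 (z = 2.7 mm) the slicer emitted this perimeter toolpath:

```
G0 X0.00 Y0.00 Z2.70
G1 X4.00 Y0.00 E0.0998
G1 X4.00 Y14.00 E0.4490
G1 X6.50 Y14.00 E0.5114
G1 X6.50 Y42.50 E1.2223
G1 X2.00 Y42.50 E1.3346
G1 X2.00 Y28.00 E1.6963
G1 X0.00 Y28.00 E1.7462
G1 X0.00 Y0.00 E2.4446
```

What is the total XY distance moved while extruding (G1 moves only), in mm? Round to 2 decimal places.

Sum the Euclidean lengths of each G1 segment: total = 98.00 mm.

98.00 mm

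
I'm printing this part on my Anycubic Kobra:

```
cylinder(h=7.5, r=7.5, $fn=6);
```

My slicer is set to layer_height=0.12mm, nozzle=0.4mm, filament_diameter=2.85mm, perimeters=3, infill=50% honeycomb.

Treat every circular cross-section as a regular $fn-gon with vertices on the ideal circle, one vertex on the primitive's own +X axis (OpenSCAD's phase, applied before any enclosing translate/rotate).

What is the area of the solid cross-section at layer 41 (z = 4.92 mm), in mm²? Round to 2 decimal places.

At z = 4.92 mm: the cylinder: section is a regular 6-gon, circumradius r=7.5 (area = (6/2)·7.500²·sin(360°/6) = 146.14 mm²). Overall, the cross-section is a single solid region. Net area = 146.14 mm².

146.14 mm²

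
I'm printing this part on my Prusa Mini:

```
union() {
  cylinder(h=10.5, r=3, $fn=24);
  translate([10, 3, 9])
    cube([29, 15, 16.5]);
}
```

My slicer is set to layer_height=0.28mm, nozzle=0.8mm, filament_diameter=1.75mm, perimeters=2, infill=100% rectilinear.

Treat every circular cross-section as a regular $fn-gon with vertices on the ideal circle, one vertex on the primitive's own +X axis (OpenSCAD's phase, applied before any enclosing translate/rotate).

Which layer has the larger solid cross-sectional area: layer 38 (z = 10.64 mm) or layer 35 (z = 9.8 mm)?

Layer 38 (z = 10.64): the cylinder is not intersected at this z (z outside [0, 10.5]); the cube at (10, 3) is present — its section is the full 29×15 rectangle (area 435.00 mm²); Combining (union): only the 29×15 cube at (10, 3) is present, so the union is just that shape — area = 435.00 mm². So its area = 435.00 mm². Layer 35 (z = 9.8): the r=3 cylinder contributes a regular 24-gon of circumradius 3 (area = (24/2)·3.000²·sin(360°/24) = 27.95 mm²); the cube at (10, 3) (footprint 29×15) is included at this height (area 435.00 mm²); Merging all regions: the 2 present regions are separate (no shared area or edge), so areas and boundary lengths simply add and each stays a separate island — area = 462.95 mm². So its area = 462.95 mm². Layer 35 is larger (462.95 vs 435.00 mm²).

layer 35 (z = 9.8 mm)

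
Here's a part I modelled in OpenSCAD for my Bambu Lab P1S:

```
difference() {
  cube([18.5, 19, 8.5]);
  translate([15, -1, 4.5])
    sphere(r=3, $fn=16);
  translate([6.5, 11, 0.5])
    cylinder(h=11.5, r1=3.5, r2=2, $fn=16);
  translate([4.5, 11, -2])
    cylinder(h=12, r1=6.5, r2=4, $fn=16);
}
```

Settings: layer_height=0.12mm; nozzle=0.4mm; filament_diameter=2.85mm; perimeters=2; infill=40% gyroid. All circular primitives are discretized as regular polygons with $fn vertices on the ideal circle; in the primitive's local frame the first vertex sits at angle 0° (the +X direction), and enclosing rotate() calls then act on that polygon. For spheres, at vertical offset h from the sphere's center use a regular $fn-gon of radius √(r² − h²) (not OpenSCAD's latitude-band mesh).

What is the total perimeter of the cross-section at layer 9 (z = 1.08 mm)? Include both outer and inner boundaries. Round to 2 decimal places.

At z = 1.08 mm: the cube (footprint 18.5×19) is included at this height (perimeter 75.00 mm); the sphere at (15, -1) is not intersected at this z (|z−center|=3.420 > r=3); the cone at (6.5, 11) (r1=3.5→r2=2) has section circumradius 3.424 here — a regular 16-gon (perimeter = 2·16·3.424·sin(180°/16) = 21.38 mm); the cone at (4.5, 11) contributes a regular 16-gon of circumradius 5.858 (interpolated between r1=6.5 and r2=4 at t=0.257) (perimeter = 2·16·5.858·sin(180°/16) = 36.57 mm); Subtracting the remaining from the first: starting from the 18.5×19 cube, the cone at (6.5, 11) lies wholly inside it (removes its full 35.90 mm² and its 21.38 mm outline becomes a hole wall); the cone at (4.5, 11) partially overlaps it — only the 62.83 mm² overlap (of its 105.07 mm²) is removed, clipping the outline — boundary = 96.50 mm. Overall, the cross-section is a single solid region. Total boundary length (outer) = 96.50 mm.

96.50 mm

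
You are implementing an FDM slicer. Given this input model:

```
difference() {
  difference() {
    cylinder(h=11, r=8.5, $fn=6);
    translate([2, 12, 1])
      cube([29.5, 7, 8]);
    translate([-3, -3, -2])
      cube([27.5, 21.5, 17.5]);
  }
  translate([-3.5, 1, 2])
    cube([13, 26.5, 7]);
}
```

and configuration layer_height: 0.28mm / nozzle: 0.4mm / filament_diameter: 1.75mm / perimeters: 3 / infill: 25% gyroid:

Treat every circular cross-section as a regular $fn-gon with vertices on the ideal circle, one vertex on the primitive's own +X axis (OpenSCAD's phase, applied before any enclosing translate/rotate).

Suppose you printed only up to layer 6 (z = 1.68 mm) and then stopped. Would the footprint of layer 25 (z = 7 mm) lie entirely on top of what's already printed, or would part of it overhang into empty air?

entirely on top

Compare the two slices. At z = 1.68: the cylinder: section is a regular 6-gon, circumradius r=8.5 (area = (6/2)·8.500²·sin(360°/6) = 187.71 mm²); the cube at (2, 12) (footprint 29.5×7) is included at this height (area 206.50 mm²); the cube at (-3, -3) is present — its section is the full 27.5×21.5 rectangle (area 591.25 mm²); After the difference (first − rest): starting from the r=8.5 cylinder (187.71 mm²), the 29.5×7 cube at (2, 12) misses the remaining region (no effect); the 27.5×21.5 cube at (-3, -3) partially overlaps it — only the 100.91 mm² overlap (of its 591.25 mm²) is removed, clipping the outline — area = 86.80 mm²; the cube at (-3.5, 1) is not intersected at this z (z outside [2, 9]); Subtracting the remaining from the first: none of the subtracted shapes is present at this height, so that combined region is unchanged — area = 86.80 mm². At z = 7: the r=8.5 cylinder contributes a regular 6-gon of circumradius 8.5 (area = (6/2)·8.500²·sin(360°/6) = 187.71 mm²); the 29.5×7 cube at (2, 12) contributes its full rectangle (area 206.50 mm²); the 27.5×21.5 cube at (-3, -3) contributes its full rectangle (area 591.25 mm²); Taking the first minus the rest: starting from the r=8.5 cylinder (187.71 mm²), the 29.5×7 cube at (2, 12) misses the remaining region (no effect); the 27.5×21.5 cube at (-3, -3) partially overlaps it — only the 100.91 mm² overlap (of its 591.25 mm²) is removed, clipping the outline — area = 86.80 mm²; the cube at (-3.5, 1) is present — its section is the full 13×26.5 rectangle (area 344.50 mm²); Taking the first minus the rest: starting from that combined region (86.80 mm²), the 13×26.5 cube at (-3.5, 1) partially overlaps it — only the 3.18 mm² overlap (of its 344.50 mm²) is removed, clipping the outline — area = 83.62 mm². Checking containment: the cross-section at z = 7 is a subset of the cross-section at z = 1.68.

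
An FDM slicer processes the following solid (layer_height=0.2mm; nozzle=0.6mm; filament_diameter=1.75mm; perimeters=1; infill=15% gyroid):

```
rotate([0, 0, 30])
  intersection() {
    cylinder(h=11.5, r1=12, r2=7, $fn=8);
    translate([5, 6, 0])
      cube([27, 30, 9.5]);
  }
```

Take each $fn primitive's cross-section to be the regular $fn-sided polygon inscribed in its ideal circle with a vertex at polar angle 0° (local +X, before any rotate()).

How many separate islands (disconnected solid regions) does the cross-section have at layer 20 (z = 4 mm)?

At z = 4 mm: the cone: at t=0.348 of its height the radius interpolates to r₁+(r₂−r₁)t = 10.261, giving a regular 8-gon of that circumradius; the 27×30 cube at (5, 6) contributes its full rectangle; Keeping only the common overlap: the 27×30 cube at (5, 6) partially overlaps the cone; clipping to the common part keeps 4.21 mm² — 1 connected region; (whole slice rotated 30° about Z — lengths, areas and connectivity unchanged). Overall, the cross-section is a single solid region. Island count = 1.

1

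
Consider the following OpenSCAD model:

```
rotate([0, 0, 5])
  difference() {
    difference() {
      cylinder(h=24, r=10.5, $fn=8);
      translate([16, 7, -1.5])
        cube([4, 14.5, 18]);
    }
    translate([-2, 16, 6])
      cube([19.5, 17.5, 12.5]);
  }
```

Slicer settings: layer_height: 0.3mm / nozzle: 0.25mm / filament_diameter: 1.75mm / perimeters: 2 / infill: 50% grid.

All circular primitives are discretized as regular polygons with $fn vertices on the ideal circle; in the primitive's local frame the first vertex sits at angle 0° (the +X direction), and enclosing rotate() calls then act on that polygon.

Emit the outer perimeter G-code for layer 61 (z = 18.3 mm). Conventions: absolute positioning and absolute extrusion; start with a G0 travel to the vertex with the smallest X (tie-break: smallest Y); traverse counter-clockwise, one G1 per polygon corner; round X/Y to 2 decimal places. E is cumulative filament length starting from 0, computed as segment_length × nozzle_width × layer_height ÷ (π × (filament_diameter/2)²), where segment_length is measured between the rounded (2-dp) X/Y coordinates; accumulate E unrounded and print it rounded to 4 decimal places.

G0 X-10.46 Y-0.92 Z18.30
G1 X-6.75 Y-8.04 E0.2503
G1 X0.92 Y-10.46 E0.5011
G1 X8.04 Y-6.75 E0.7515
G1 X10.46 Y0.92 E1.0023
G1 X6.75 Y8.04 E1.2526
G1 X-0.92 Y10.46 E1.5034
G1 X-8.04 Y6.75 E1.7537
G1 X-10.46 Y-0.92 E2.0045

At z = 18.3 mm: the r=10.5 cylinder contributes a regular 8-gon of circumradius 10.5; the cube at (16, 7) is not intersected at this z (z outside [-1.5, 16.5]); After the difference (first − rest): none of the subtracted shapes is present at this height, so the r=10.5 cylinder is unchanged — 1 connected region; the 19.5×17.5 cube at (-2, 16) contributes its full rectangle; After the difference (first − rest): starting from the result so far, the 19.5×17.5 cube at (-2, 16) misses the remaining region (no effect) — 1 connected region; (rotated 5° about Z; rotation is an isometry so areas/perimeters/island counts are preserved). The outline is a single polygon with 8 vertices. Extrusion per mm of travel: 0.25 × 0.3 / (π × 0.875²) = 0.031181. Accumulating E over each segment gives final E = 2.0045.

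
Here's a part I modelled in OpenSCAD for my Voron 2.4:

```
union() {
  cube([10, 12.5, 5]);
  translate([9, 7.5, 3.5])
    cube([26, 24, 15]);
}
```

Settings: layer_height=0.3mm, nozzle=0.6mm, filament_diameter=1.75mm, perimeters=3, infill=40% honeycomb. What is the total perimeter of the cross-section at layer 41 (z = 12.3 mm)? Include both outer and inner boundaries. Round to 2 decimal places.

100.00 mm

At z = 12.3 mm: the cube does not reach this height (z outside [0, 5]); the cube at (9, 7.5) is present — its section is the full 26×24 rectangle (perimeter 100.00 mm); Merging all regions: only the 26×24 cube at (9, 7.5) is present, so the union is just that shape — boundary = 100.00 mm. Overall, the cross-section is a single solid region. Total boundary length (outer) = 100.00 mm.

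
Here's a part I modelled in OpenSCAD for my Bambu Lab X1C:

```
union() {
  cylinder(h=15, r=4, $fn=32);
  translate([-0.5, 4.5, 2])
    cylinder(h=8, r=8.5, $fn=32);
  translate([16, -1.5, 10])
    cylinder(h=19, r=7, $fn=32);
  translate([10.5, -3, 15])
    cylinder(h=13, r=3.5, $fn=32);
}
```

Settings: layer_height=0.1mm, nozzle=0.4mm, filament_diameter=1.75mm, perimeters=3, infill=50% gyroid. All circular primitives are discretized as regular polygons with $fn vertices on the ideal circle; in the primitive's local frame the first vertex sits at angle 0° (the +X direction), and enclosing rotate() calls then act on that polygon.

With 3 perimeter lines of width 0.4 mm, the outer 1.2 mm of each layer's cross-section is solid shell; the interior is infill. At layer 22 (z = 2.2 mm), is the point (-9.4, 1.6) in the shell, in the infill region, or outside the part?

At z = 2.2 mm: the r=4 cylinder gives a regular 32-gon of circumradius 4 (constant along its height); the r=8.5 cylinder at (-0.5, 4.5) gives a regular 32-gon of circumradius 8.5 (constant along its height); the cylinder at (16, -1.5) is not intersected at this z (z outside [10, 29]); the cylinder at (10.5, -3) is not intersected at this z (z outside [15, 28]); Combining (union): the regions partially overlap (shared area 49.89 mm²), so overlapping operands fuse into one piece — 1 connected region. Overall, the cross-section is a single solid region. The nearest boundary edge runs (-8.35, 1.25)→(-8.84, 2.84); distance from the point to it = 0.90 mm. The point is not inside any of the regions above, so it lies outside the cross-section (0.90 mm from the nearest boundary).

outside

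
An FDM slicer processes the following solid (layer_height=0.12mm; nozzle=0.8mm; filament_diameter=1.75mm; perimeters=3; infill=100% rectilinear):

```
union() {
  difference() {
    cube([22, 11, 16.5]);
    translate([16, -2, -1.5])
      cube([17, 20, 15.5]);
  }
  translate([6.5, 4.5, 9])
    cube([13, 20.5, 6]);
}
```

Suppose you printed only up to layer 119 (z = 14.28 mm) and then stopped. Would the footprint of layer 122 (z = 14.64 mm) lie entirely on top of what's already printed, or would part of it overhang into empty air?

Compare the two slices. At z = 14.28: the cube (footprint 22×11) is included at this height (area 242.00 mm²); the cube at (16, -2) is absent (z outside [-1.5, 14]); After the difference (first − rest): none of the subtracted shapes is present at this height, so the 22×11 cube is unchanged — area = 242.00 mm²; the 13×20.5 cube at (6.5, 4.5) contributes its full rectangle (area 266.50 mm²); Combining (union): the regions partially overlap — summed areas 508.50 mm² minus the doubly-counted overlap 84.50 mm² gives 424.00 mm² — area = 424.00 mm². At z = 14.64: the 22×11 cube contributes its full rectangle (area 242.00 mm²); the cube at (16, -2) is absent (z outside [-1.5, 14]); Subtracting the remaining from the first: none of the subtracted shapes is present at this height, so the 22×11 cube is unchanged — area = 242.00 mm²; the cube at (6.5, 4.5) (footprint 13×20.5) is included at this height (area 266.50 mm²); Taking the union: the regions partially overlap — summed areas 508.50 mm² minus the doubly-counted overlap 84.50 mm² gives 424.00 mm² — area = 424.00 mm². Checking containment: the cross-section at z = 14.64 is a subset of the cross-section at z = 14.28.

entirely on top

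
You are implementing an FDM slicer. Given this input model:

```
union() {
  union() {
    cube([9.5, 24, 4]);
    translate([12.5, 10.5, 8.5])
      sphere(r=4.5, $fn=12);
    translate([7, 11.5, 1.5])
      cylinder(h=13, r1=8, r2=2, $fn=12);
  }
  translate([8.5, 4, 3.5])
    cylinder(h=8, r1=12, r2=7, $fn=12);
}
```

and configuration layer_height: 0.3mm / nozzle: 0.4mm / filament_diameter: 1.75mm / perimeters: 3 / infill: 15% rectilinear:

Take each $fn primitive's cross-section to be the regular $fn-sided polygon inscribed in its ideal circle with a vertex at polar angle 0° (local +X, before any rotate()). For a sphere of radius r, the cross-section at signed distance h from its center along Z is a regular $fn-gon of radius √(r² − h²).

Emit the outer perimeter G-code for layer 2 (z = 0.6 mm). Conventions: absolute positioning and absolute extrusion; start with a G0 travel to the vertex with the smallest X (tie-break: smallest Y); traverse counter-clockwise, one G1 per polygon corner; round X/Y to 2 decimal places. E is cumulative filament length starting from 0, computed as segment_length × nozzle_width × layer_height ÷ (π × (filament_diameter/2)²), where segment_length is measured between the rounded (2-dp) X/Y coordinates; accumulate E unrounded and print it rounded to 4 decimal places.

G0 X0.00 Y0.00 Z0.60
G1 X9.50 Y0.00 E0.4740
G1 X9.50 Y24.00 E1.6713
G1 X0.00 Y24.00 E2.1453
G1 X0.00 Y0.00 E3.3426

At z = 0.6 mm: the 9.5×24 cube contributes its full rectangle; the sphere at (12.5, 10.5) is not intersected at this z (|z−center|=7.900 > r=4.5); the cone at (7, 11.5) is absent (z outside [1.5, 14.5]); Taking the union: only the 9.5×24 cube is present, so the union is just that shape — 1 connected region; the cone at (8.5, 4) is not intersected at this z (z outside [3.5, 11.5]); Combining (union): only that combined region is present, so the union is just that shape — 1 connected region. The outline is a single polygon with 4 vertices. Extrusion per mm of travel: 0.4 × 0.3 / (π × 0.875²) = 0.049890. Accumulating E over each segment gives final E = 3.3426.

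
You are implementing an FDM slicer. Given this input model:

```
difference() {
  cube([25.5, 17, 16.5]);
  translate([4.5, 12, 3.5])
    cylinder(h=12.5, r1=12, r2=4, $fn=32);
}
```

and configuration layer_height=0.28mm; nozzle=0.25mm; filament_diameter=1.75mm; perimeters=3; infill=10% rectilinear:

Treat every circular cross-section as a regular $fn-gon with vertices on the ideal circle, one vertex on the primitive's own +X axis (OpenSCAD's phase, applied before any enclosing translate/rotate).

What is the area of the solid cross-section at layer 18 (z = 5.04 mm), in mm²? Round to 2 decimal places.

215.40 mm²

At z = 5.04 mm: the 25.5×17 cube contributes its full rectangle (area 433.50 mm²); the cone at (4.5, 12) contributes a regular 32-gon of circumradius 11.014 (interpolated between r1=12 and r2=4 at t=0.123) (area = (32/2)·11.014²·sin(360°/32) = 378.68 mm²); Subtracting the remaining from the first: starting from the 25.5×17 cube (433.50 mm²), the cone at (4.5, 12) partially overlaps it — only the 218.10 mm² overlap (of its 378.68 mm²) is removed, clipping the outline — area = 215.40 mm². Overall, the cross-section is a single solid region. Net area = 215.40 mm².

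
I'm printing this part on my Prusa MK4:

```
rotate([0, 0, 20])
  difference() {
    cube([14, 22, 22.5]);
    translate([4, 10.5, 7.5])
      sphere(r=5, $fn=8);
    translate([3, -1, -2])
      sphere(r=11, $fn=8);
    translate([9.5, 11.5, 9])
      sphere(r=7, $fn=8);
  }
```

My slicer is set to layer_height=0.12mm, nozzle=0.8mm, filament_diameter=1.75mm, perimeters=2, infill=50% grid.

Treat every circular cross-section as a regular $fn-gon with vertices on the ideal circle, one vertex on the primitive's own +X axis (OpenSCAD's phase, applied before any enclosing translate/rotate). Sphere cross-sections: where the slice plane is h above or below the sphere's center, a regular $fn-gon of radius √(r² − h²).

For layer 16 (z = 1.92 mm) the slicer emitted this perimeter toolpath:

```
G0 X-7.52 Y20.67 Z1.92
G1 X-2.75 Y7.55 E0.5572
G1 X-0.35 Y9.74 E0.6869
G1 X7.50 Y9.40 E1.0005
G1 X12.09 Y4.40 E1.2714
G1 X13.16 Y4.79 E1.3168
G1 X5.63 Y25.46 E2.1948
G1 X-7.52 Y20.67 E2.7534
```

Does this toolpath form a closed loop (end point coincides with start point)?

yes

Start point (G0): (-7.52, 20.67). End point (last G1): the path returns to the start — closed.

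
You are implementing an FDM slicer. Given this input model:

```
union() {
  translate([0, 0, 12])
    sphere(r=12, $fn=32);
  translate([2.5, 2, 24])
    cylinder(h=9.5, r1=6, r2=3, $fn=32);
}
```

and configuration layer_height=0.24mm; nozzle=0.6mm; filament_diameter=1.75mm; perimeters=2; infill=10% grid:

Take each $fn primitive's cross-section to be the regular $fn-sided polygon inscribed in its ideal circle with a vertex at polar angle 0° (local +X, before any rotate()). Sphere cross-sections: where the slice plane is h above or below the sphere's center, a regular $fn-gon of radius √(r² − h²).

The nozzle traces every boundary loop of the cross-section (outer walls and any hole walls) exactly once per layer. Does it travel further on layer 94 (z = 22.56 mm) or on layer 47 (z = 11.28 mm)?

layer 47 (z = 11.28 mm)

Layer 94 (z = 22.56): the r=12 sphere slices to a regular 32-gon of circumradius 5.700 (√(r²−h²) with h=10.56 from center) (perimeter = 2·32·5.700·sin(180°/32) = 35.75 mm); the cone at (2.5, 2) is not intersected at this z (z outside [24, 33.5]); Merging all regions: only the r=12 sphere is present, so the union is just that shape — boundary = 35.75 mm. So its perimeter = 35.75 mm. Layer 47 (z = 11.28): the r=12 sphere contributes a regular 32-gon of circumradius √(12²−0.72²) = 11.978 (perimeter = 2·32·11.978·sin(180°/32) = 75.14 mm); the cone at (2.5, 2) does not reach this height (z outside [24, 33.5]); Merging all regions: only the r=12 sphere is present, so the union is just that shape — boundary = 75.14 mm. So its perimeter = 75.14 mm. Layer 47 is larger (75.14 vs 35.75 mm).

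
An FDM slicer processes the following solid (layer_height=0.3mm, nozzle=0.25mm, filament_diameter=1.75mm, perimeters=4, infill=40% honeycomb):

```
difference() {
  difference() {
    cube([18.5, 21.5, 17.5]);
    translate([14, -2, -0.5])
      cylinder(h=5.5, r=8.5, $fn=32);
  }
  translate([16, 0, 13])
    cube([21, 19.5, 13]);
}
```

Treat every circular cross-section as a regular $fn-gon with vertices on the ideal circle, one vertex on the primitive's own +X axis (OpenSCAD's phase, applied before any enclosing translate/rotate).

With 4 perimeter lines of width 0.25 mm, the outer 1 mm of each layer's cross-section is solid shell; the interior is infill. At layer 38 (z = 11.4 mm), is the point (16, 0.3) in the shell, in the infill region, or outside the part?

shell

At z = 11.4 mm: the cube is present — its section is the full 18.5×21.5 rectangle; the cylinder at (14, -2) is not intersected at this z (z outside [-0.5, 5]); Subtracting the remaining from the first: none of the subtracted shapes is present at this height, so the 18.5×21.5 cube is unchanged — 1 connected region; the cube at (16, 0) is absent (z outside [13, 26]); Taking the first minus the rest: none of the subtracted shapes is present at this height, so the result so far is unchanged — 1 connected region. Overall, the cross-section is a single solid region. The nearest boundary edge runs (0.00, 0.00)→(18.50, 0.00); distance from the point to it = 0.30 mm. The point is inside the cross-section, 0.30 mm from the nearest boundary — within the 1 mm shell band (4 × 0.25).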